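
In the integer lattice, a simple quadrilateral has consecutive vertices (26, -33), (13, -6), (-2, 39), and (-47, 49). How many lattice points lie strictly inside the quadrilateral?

Using the shoelace formula, 2A = |(26·(-6) − 13·(-33)) + (13·39 − (-2)·(-6)) + ((-2)·49 − (-47)·39) + ((-47)·(-33) − 26·49)| = 2780, so the area is 1390.
Summing gcd(|Δx|,|Δy|) over the edges gives the boundary count: gcd(13,27) + gcd(15,45) + gcd(45,10) + gcd(73,82) = 1+15+5+1 = 22.
By Pick's theorem A = I + B/2 − 1, so I = 1390 − 22/2 + 1 = 1380.

1380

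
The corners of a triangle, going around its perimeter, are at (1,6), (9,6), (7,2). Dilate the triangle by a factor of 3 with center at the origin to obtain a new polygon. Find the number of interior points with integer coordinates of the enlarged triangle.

127

Using the shoelace formula, 2A = |[1·6 − 9·6] + [9·2 − 7·6] + [7·6 − 1·2]| = 32, so the area is 16.
Summing gcd(|Δx|,|Δy|) over the edges gives the boundary count: gcd(8,0) + gcd(2,4) + gcd(6,4) = 8+2+2 = 12.
Scaling by 3 multiplies the area by 3² = 9 (so the new area is 144) and multiplies the boundary lattice-point count by 3, giving 36.
By Pick's theorem, the interior count of the dilated polygon is 144 − 36/2 + 1 = 127.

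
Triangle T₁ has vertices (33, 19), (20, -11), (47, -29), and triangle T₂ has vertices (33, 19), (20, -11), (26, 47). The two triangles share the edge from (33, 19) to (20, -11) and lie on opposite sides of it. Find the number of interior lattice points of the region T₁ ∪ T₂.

The union is the simple quadrilateral with vertices (33, 19), (47, -29), (20, -11), (26, 47) in order.
The shoelace formula gives twice the area as |(33·(-29) − 47·19) + (47·(-11) − 20·(-29)) + (20·47 − 26·(-11)) + (26·19 − 33·47)| = 1618, so the area is 809.
The number of boundary lattice points is Σ gcd(|Δx|,|Δy|) = gcd(14,48) + gcd(27,18) + gcd(6,58) + gcd(7,28) = 2+9+2+7 = 20.
By Pick's theorem I = A − B/2 + 1 = 809 − 20/2 + 1 = 800.

800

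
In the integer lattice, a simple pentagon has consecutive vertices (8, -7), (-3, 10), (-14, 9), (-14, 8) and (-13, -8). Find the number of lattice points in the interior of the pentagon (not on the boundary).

By the shoelace formula, twice the signed area is |(8·10 − (-3)·(-7)) + ((-3)·9 − (-14)·10) + ((-14)·8 − (-14)·9) + ((-14)·(-8) − (-13)·8) + ((-13)·(-7) − 8·(-8))| = 557, so the area is 278.5.
Along each edge there are gcd(|Δx|,|Δy|)+1 lattice points, so counting each shared vertex once the boundary has gcd(11,17) + gcd(11,1) + gcd(0,1) + gcd(1,16) + gcd(21,1) = 1+1+1+1+1 = 5.
Pick's theorem gives I = A − B/2 + 1 = 278.5 − 5/2 + 1 = 277.

277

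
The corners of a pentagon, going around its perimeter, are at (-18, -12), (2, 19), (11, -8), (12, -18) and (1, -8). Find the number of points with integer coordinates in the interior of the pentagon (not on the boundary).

434

Using the shoelace formula, 2A = |[(-18)·19 − 2·(-12)] + [2·(-8) − 11·19] + [11·(-18) − 12·(-8)] + [12·(-8) − 1·(-18)] + [1·(-12) − (-18)·(-8)]| = 879, so the area is 439.5.
The number of boundary lattice points is Σ gcd(|Δx|,|Δy|) = gcd(20,31) + gcd(9,27) + gcd(1,10) + gcd(11,10) + gcd(19,4) = 1+9+1+1+1 = 13.
Pick's theorem gives I = A − B/2 + 1 = 439.5 − 13/2 + 1 = 434.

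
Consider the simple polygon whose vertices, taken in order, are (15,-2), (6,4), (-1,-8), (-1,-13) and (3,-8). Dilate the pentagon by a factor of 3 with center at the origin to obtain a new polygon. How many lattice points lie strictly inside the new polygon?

The shoelace formula gives twice the area as |[15·4 − 6·(-2)] + [6·(-8) − (-1)·4] + [(-1)·(-13) − (-1)·(-8)] + [(-1)·(-8) − 3·(-13)] + [3·(-2) − 15·(-8)]| = 194, so the area is 97.
The number of boundary lattice points is Σ gcd(|Δx|,|Δy|) = gcd(9,6) + gcd(7,12) + gcd(0,5) + gcd(4,5) + gcd(12,6) = 3+1+5+1+6 = 16.
Scaling by 3 multiplies the area by 3² = 9 (so the new area is 873) and multiplies the boundary lattice-point count by 3, giving 48.
By Pick's theorem, the interior count of the dilated polygon is 873 − 48/2 + 1 = 850.

850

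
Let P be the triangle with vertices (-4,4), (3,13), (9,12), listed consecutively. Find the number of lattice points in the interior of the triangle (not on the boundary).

Using the shoelace formula, 2A = |((-4)·13 − 3·4) + (3·12 − 9·13) + (9·4 − (-4)·12)| = 61, so the area is 61/2.
Summing gcd(|Δx|,|Δy|) over the edges gives the boundary count: gcd(7,9) + gcd(6,1) + gcd(13,8) = 1+1+1 = 3.
By Pick's theorem A = I + B/2 − 1, so I = 61/2 − 3/2 + 1 = 30.

30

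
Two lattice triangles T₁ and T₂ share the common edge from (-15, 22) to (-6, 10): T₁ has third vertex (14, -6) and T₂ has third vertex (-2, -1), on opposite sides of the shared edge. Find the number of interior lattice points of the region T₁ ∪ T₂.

71

The union is the simple quadrilateral with vertices (-15, 22), (14, -6), (-6, 10), (-2, -1) in order.
Using the shoelace formula, 2A = |[(-15)·(-6) − 14·22] + [14·10 − (-6)·(-6)] + [(-6)·(-1) − (-2)·10] + [(-2)·22 − (-15)·(-1)]| = 147, so the area is 147/2.
Along each edge there are gcd(|Δx|,|Δy|)+1 lattice points, so counting each shared vertex once the boundary has gcd(29,28) + gcd(20,16) + gcd(4,11) + gcd(13,23) = 1+4+1+1 = 7.
By Pick's theorem I = A − B/2 + 1 = 147/2 − 7/2 + 1 = 71.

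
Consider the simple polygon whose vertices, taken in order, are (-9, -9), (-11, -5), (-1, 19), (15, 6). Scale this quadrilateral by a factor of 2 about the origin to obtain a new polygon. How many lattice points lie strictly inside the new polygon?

1273

By the shoelace formula, twice the signed area is |((-9)·(-5) − (-11)·(-9)) + ((-11)·19 − (-1)·(-5)) + ((-1)·6 − 15·19) + (15·(-9) − (-9)·6)| = 640, so the area is 320.
The number of boundary lattice points is Σ gcd(|Δx|,|Δy|) = gcd(2,4) + gcd(10,24) + gcd(16,13) + gcd(24,15) = 2+2+1+3 = 8.
Scaling by 2 multiplies the area by 2² = 4 (so the new area is 1280) and multiplies the boundary lattice-point count by 2, giving 16.
By Pick's theorem, the interior count of the dilated polygon is 1280 − 16/2 + 1 = 1273.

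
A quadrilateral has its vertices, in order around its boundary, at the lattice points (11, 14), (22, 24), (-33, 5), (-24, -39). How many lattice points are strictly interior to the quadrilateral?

Using the shoelace formula, 2A = |[11·24 − 22·14] + [22·5 − (-33)·24] + [(-33)·(-39) − (-24)·5] + [(-24)·14 − 11·(-39)]| = 2358, so the area is 1179.
Summing gcd(|Δx|,|Δy|) over the edges gives the boundary count: gcd(11,10) + gcd(55,19) + gcd(9,44) + gcd(35,53) = 1+1+1+1 = 4.
By Pick's theorem A = I + B/2 − 1, so I = 1179 − 4/2 + 1 = 1178.

1178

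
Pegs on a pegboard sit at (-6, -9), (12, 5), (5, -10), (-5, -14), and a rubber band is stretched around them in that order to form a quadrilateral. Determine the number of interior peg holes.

111

Using the shoelace formula, 2A = |[(-6)·5 − 12·(-9)] + [12·(-10) − 5·5] + [5·(-14) − (-5)·(-10)] + [(-5)·(-9) − (-6)·(-14)]| = 226, so the area is 113.
Along each edge there are gcd(|Δx|,|Δy|)+1 lattice points, so counting each shared vertex once the boundary has gcd(18,14) + gcd(7,15) + gcd(10,4) + gcd(1,5) = 2+1+2+1 = 6.
Pick's theorem gives I = A − B/2 + 1 = 113 − 6/2 + 1 = 111.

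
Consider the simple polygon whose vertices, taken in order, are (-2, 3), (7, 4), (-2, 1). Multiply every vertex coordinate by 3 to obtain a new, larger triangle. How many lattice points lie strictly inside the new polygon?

73

By the shoelace formula, twice the signed area is |((-2)·4 − 7·3) + (7·1 − (-2)·4) + ((-2)·3 − (-2)·1)| = 18, so the area is 9.
The number of boundary lattice points is Σ gcd(|Δx|,|Δy|) = gcd(9,1) + gcd(9,3) + gcd(0,2) = 1+3+2 = 6.
Scaling by 3 multiplies the area by 3² = 9 (so the new area is 81) and multiplies the boundary lattice-point count by 3, giving 18.
By Pick's theorem, the interior count of the dilated polygon is 81 − 18/2 + 1 = 73.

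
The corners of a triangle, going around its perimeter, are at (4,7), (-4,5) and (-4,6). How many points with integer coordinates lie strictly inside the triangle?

Using the shoelace formula, 2A = |[4·5 − (-4)·7] + [(-4)·6 − (-4)·5] + [(-4)·7 − 4·6]| = 8, so the area is 4.
Along each edge there are gcd(|Δx|,|Δy|)+1 lattice points, so counting each shared vertex once the boundary has gcd(8,2) + gcd(0,1) + gcd(8,1) = 2+1+1 = 4.
By Pick's theorem A = I + B/2 − 1, so I = 4 − 4/2 + 1 = 3.

3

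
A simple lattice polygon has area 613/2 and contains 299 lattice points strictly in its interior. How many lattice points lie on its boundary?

Pick's theorem gives A = I + B/2 − 1, so B = 2(A − I + 1) = 2(613/2 − 299 + 1) = 17.

17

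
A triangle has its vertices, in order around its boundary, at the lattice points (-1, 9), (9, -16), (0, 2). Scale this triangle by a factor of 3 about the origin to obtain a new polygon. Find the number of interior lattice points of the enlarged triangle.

181

By the shoelace formula, twice the signed area is |((-1)·(-16) − 9·9) + (9·2 − 0·(-16)) + (0·9 − (-1)·2)| = 45, so the area is 22.5.
Along each edge there are gcd(|Δx|,|Δy|)+1 lattice points, so counting each shared vertex once the boundary has gcd(10,25) + gcd(9,18) + gcd(1,7) = 5+9+1 = 15.
Scaling by 3 multiplies the area by 3² = 9 (so the new area is 405/2) and multiplies the boundary lattice-point count by 3, giving 45.
By Pick's theorem, the interior count of the dilated polygon is 405/2 − 45/2 + 1 = 181.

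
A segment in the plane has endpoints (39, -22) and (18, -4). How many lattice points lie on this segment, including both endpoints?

4

The number of lattice points on a segment between lattice points is gcd(|Δx|,|Δy|) + 1 = gcd(21,18) + 1 = 3 + 1 = 4.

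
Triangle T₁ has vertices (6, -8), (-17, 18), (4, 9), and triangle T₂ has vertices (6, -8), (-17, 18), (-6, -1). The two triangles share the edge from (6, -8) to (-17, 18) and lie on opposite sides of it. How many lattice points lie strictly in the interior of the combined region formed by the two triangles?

243

The union is the simple quadrilateral with vertices (6, -8), (4, 9), (-17, 18), (-6, -1) in order.
The shoelace formula gives twice the area as |(6·9 − 4·(-8)) + (4·18 − (-17)·9) + ((-17)·(-1) − (-6)·18) + ((-6)·(-8) − 6·(-1))| = 490, so the area is 245.
The number of boundary lattice points is Σ gcd(|Δx|,|Δy|) = gcd(2,17) + gcd(21,9) + gcd(11,19) + gcd(12,7) = 1+3+1+1 = 6.
By Pick's theorem I = A − B/2 + 1 = 245 − 6/2 + 1 = 243.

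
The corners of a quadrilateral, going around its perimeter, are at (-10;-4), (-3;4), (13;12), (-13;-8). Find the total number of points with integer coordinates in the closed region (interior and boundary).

65

The shoelace formula gives twice the area as |[(-10)·4 − (-3)·(-4)] + [(-3)·12 − 13·4] + [13·(-8) − (-13)·12] + [(-13)·(-4) − (-10)·(-8)]| = 116, so the area is 58.
Summing gcd(|Δx|,|Δy|) over the edges gives the boundary count: gcd(7,8) + gcd(16,8) + gcd(26,20) + gcd(3,4) = 1+8+2+1 = 12.
Pick's theorem gives I = A − B/2 + 1 = 58 − 12/2 + 1 = 53, so the closed region contains I + B = 53 + 12 = 65 lattice points.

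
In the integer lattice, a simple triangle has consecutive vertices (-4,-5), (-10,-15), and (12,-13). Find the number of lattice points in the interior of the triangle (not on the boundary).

99

By the shoelace formula, twice the signed area is |((-4)·(-15) − (-10)·(-5)) + ((-10)·(-13) − 12·(-15)) + (12·(-5) − (-4)·(-13))| = 208, so the area is 104.
Summing gcd(|Δx|,|Δy|) over the edges gives the boundary count: gcd(6,10) + gcd(22,2) + gcd(16,8) = 2+2+8 = 12.
Pick's theorem gives I = A − B/2 + 1 = 104 − 12/2 + 1 = 99.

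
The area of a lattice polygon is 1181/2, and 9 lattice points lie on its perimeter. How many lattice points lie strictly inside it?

587

From Pick's theorem, I = A − B/2 + 1 = 1181/2 − 9/2 + 1 = 587.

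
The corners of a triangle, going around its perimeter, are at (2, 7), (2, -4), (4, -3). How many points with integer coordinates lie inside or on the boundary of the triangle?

The shoelace formula gives twice the area as |[2·(-4) − 2·7] + [2·(-3) − 4·(-4)] + [4·7 − 2·(-3)]| = 22, so the area is 11.
Summing gcd(|Δx|,|Δy|) over the edges gives the boundary count: gcd(0,11) + gcd(2,1) + gcd(2,10) = 11+1+2 = 14.
Pick's theorem gives I = A − B/2 + 1 = 11 − 14/2 + 1 = 5, so the closed region contains I + B = 5 + 14 = 19 lattice points.

19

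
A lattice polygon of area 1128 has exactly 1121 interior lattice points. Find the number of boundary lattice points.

Pick's theorem gives A = I + B/2 − 1, so B = 2(A − I + 1) = 2(1128 − 1121 + 1) = 16.

16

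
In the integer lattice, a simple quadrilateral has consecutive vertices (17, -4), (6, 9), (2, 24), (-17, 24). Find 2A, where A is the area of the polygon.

The shoelace formula gives twice the area as |(17·9 − 6·(-4)) + (6·24 − 2·9) + (2·24 − (-17)·24) + ((-17)·(-4) − 17·24)| = 419, so the area is 209.5.

419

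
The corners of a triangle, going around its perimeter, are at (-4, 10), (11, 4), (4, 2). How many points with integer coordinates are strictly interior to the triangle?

31

Using the shoelace formula, 2A = |((-4)·4 − 11·10) + (11·2 − 4·4) + (4·10 − (-4)·2)| = 72, so the area is 36.
The number of boundary lattice points is Σ gcd(|Δx|,|Δy|) = gcd(15,6) + gcd(7,2) + gcd(8,8) = 3+1+8 = 12.
By Pick's theorem A = I + B/2 − 1, so I = 36 − 12/2 + 1 = 31.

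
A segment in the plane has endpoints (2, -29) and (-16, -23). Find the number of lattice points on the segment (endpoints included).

The number of lattice points on a segment between lattice points is gcd(|Δx|,|Δy|) + 1 = gcd(18,6) + 1 = 6 + 1 = 7.

7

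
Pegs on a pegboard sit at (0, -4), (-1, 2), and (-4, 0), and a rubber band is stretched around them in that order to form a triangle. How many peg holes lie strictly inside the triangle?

8

Using the shoelace formula, 2A = |[0·2 − (-1)·(-4)] + [(-1)·0 − (-4)·2] + [(-4)·(-4) − 0·0]| = 20, so the area is 10.
The number of boundary lattice points is Σ gcd(|Δx|,|Δy|) = gcd(1,6) + gcd(3,2) + gcd(4,4) = 1+1+4 = 6.
By Pick's theorem A = I + B/2 − 1, so I = 10 − 6/2 + 1 = 8.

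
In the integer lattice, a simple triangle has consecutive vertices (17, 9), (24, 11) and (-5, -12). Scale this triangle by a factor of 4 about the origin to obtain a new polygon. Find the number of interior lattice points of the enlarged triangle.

Using the shoelace formula, 2A = |(17·11 − 24·9) + (24·(-12) − (-5)·11) + ((-5)·9 − 17·(-12))| = 103, so the area is 103/2.
Along each edge there are gcd(|Δx|,|Δy|)+1 lattice points, so counting each shared vertex once the boundary has gcd(7,2) + gcd(29,23) + gcd(22,21) = 1+1+1 = 3.
Scaling by 4 multiplies the area by 4² = 16 (so the new area is 824) and multiplies the boundary lattice-point count by 4, giving 12.
By Pick's theorem, the interior count of the dilated polygon is 824 − 12/2 + 1 = 819.

819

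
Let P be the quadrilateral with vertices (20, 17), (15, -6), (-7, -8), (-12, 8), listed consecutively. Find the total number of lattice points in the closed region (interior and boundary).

Using the shoelace formula, 2A = |(20·(-6) − 15·17) + (15·(-8) − (-7)·(-6)) + ((-7)·8 − (-12)·(-8)) + ((-12)·17 − 20·8)| = 1053, so the area is 1053/2.
Summing gcd(|Δx|,|Δy|) over the edges gives the boundary count: gcd(5,23) + gcd(22,2) + gcd(5,16) + gcd(32,9) = 1+2+1+1 = 5.
Pick's theorem gives I = A − B/2 + 1 = 1053/2 − 5/2 + 1 = 525, so the closed region contains I + B = 525 + 5 = 530 lattice points.

530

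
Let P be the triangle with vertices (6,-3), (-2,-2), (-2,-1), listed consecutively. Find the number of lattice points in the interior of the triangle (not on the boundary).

By the shoelace formula, twice the signed area is |(6·(-2) − (-2)·(-3)) + ((-2)·(-1) − (-2)·(-2)) + ((-2)·(-3) − 6·(-1))| = 8, so the area is 4.
Along each edge there are gcd(|Δx|,|Δy|)+1 lattice points, so counting each shared vertex once the boundary has gcd(8,1) + gcd(0,1) + gcd(8,2) = 1+1+2 = 4.
By Pick's theorem A = I + B/2 − 1, so I = 4 − 4/2 + 1 = 3.

3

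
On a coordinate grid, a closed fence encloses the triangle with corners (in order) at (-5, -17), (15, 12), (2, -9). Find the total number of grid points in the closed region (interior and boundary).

24

By the shoelace formula, twice the signed area is |((-5)·12 − 15·(-17)) + (15·(-9) − 2·12) + (2·(-17) − (-5)·(-9))| = 43, so the area is 43/2.
The number of boundary lattice points is Σ gcd(|Δx|,|Δy|) = gcd(20,29) + gcd(13,21) + gcd(7,8) = 1+1+1 = 3.
Pick's theorem gives I = A − B/2 + 1 = 43/2 − 3/2 + 1 = 21, so the closed region contains I + B = 21 + 3 = 24 lattice points.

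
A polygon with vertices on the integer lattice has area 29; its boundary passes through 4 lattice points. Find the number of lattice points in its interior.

28

From Pick's theorem, I = A − B/2 + 1 = 29 − 4/2 + 1 = 28.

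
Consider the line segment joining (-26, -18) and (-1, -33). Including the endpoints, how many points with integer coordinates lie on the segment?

6

The number of lattice points on a segment between lattice points is gcd(|Δx|,|Δy|) + 1 = gcd(25,15) + 1 = 5 + 1 = 6.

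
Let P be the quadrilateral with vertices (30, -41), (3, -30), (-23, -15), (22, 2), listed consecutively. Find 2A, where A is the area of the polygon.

2190

By the shoelace formula, twice the signed area is |[30·(-30) − 3·(-41)] + [3·(-15) − (-23)·(-30)] + [(-23)·2 − 22·(-15)] + [22·(-41) − 30·2]| = 2190, so the area is 1095.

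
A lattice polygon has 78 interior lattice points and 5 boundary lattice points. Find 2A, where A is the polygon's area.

By Pick's theorem, A = I + B/2 − 1 = 78 + 5/2 − 1 = 159/2.
Hence 2A = 159.

159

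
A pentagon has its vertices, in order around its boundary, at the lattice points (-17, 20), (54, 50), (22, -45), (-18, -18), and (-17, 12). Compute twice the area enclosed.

7324

Using the shoelace formula, 2A = |((-17)·50 − 54·20) + (54·(-45) − 22·50) + (22·(-18) − (-18)·(-45)) + ((-18)·12 − (-17)·(-18)) + ((-17)·20 − (-17)·12)| = 7324, so the area is 3662.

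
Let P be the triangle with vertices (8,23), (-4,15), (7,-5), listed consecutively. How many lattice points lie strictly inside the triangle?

162

Using the shoelace formula, 2A = |[8·15 − (-4)·23] + [(-4)·(-5) − 7·15] + [7·23 − 8·(-5)]| = 328, so the area is 164.
Summing gcd(|Δx|,|Δy|) over the edges gives the boundary count: gcd(12,8) + gcd(11,20) + gcd(1,28) = 4+1+1 = 6.
By Pick's theorem A = I + B/2 − 1, so I = 164 − 6/2 + 1 = 162.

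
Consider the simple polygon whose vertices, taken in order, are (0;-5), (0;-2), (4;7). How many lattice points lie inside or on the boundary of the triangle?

Using the shoelace formula, 2A = |(0·(-2) − 0·(-5)) + (0·7 − 4·(-2)) + (4·(-5) − 0·7)| = 12, so the area is 6.
Along each edge there are gcd(|Δx|,|Δy|)+1 lattice points, so counting each shared vertex once the boundary has gcd(0,3) + gcd(4,9) + gcd(4,12) = 3+1+4 = 8.
Pick's theorem gives I = A − B/2 + 1 = 6 − 8/2 + 1 = 3, so the closed region contains I + B = 3 + 8 = 11 lattice points.

11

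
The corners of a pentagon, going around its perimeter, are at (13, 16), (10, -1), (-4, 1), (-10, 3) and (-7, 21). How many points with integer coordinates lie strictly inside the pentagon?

Using the shoelace formula, 2A = |[13·(-1) − 10·16] + [10·1 − (-4)·(-1)] + [(-4)·3 − (-10)·1] + [(-10)·21 − (-7)·3] + [(-7)·16 − 13·21]| = 743, so the area is 743/2.
The number of boundary lattice points is Σ gcd(|Δx|,|Δy|) = gcd(3,17) + gcd(14,2) + gcd(6,2) + gcd(3,18) + gcd(20,5) = 1+2+2+3+5 = 13.
By Pick's theorem A = I + B/2 − 1, so I = 743/2 − 13/2 + 1 = 366.

366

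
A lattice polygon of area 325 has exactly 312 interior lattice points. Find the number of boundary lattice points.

28

Pick's theorem gives A = I + B/2 − 1, so B = 2(A − I + 1) = 2(325 − 312 + 1) = 28.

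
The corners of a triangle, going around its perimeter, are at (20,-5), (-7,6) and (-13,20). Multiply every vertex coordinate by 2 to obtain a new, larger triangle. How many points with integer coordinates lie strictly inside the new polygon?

621

By the shoelace formula, twice the signed area is |(20·6 − (-7)·(-5)) + ((-7)·20 − (-13)·6) + ((-13)·(-5) − 20·20)| = 312, so the area is 156.
Summing gcd(|Δx|,|Δy|) over the edges gives the boundary count: gcd(27,11) + gcd(6,14) + gcd(33,25) = 1+2+1 = 4.
Scaling by 2 multiplies the area by 2² = 4 (so the new area is 624) and multiplies the boundary lattice-point count by 2, giving 8.
By Pick's theorem, the interior count of the dilated polygon is 624 − 8/2 + 1 = 621.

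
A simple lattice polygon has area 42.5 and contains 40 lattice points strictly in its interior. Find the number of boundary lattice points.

Pick's theorem gives A = I + B/2 − 1, so B = 2(A − I + 1) = 2(42.5 − 40 + 1) = 7.

7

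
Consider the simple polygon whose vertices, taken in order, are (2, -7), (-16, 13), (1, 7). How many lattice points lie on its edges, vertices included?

The number of boundary lattice points is Σ gcd(|Δx|,|Δy|) = gcd(18,20) + gcd(17,6) + gcd(1,14) = 2+1+1 = 4.

4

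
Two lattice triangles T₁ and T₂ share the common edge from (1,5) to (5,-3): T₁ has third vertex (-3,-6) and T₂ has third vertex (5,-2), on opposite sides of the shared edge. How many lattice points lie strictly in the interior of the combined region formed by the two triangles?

39

The union is the simple quadrilateral with vertices (1,5), (-3,-6), (5,-3), (5,-2) in order.
Using the shoelace formula, 2A = |(1·(-6) − (-3)·5) + ((-3)·(-3) − 5·(-6)) + (5·(-2) − 5·(-3)) + (5·5 − 1·(-2))| = 80, so the area is 40.
Along each edge there are gcd(|Δx|,|Δy|)+1 lattice points, so counting each shared vertex once the boundary has gcd(4,11) + gcd(8,3) + gcd(0,1) + gcd(4,7) = 1+1+1+1 = 4.
By Pick's theorem I = A − B/2 + 1 = 40 − 4/2 + 1 = 39.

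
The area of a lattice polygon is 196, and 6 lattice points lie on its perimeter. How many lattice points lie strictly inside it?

Pick's theorem A = I + B/2 − 1 rearranges to I = A − B/2 + 1 = 196 − 6/2 + 1 = 194.

194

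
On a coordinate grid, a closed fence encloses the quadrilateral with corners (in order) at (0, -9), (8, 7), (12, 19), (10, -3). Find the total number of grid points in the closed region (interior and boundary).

97

The shoelace formula gives twice the area as |(0·7 − 8·(-9)) + (8·19 − 12·7) + (12·(-3) − 10·19) + (10·(-9) − 0·(-3))| = 176, so the area is 88.
Summing gcd(|Δx|,|Δy|) over the edges gives the boundary count: gcd(8,16) + gcd(4,12) + gcd(2,22) + gcd(10,6) = 8+4+2+2 = 16.
Pick's theorem gives I = A − B/2 + 1 = 88 − 16/2 + 1 = 81, so the closed region contains I + B = 81 + 16 = 97 lattice points.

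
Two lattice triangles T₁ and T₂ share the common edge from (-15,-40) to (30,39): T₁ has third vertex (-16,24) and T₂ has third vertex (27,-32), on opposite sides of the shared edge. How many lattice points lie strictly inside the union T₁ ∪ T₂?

The union is the simple quadrilateral with vertices (-15,-40), (-16,24), (30,39), (27,-32) in order.
The shoelace formula gives twice the area as |((-15)·24 − (-16)·(-40)) + ((-16)·39 − 30·24) + (30·(-32) − 27·39) + (27·(-40) − (-15)·(-32))| = 5917, so the area is 5917/2.
Along each edge there are gcd(|Δx|,|Δy|)+1 lattice points, so counting each shared vertex once the boundary has gcd(1,64) + gcd(46,15) + gcd(3,71) + gcd(42,8) = 1+1+1+2 = 5.
By Pick's theorem I = A − B/2 + 1 = 5917/2 − 5/2 + 1 = 2957.

2957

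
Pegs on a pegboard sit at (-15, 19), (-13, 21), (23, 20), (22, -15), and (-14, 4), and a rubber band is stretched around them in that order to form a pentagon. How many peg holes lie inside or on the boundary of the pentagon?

By the shoelace formula, twice the signed area is |[(-15)·21 − (-13)·19] + [(-13)·20 − 23·21] + [23·(-15) − 22·20] + [22·4 − (-14)·(-15)] + [(-14)·19 − (-15)·4]| = 1924, so the area is 962.
Summing gcd(|Δx|,|Δy|) over the edges gives the boundary count: gcd(2,2) + gcd(36,1) + gcd(1,35) + gcd(36,19) + gcd(1,15) = 2+1+1+1+1 = 6.
Pick's theorem gives I = A − B/2 + 1 = 962 − 6/2 + 1 = 960, so the closed region contains I + B = 960 + 6 = 966 lattice points.

966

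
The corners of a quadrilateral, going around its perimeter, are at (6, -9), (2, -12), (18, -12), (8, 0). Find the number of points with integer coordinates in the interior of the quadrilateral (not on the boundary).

72

The shoelace formula gives twice the area as |(6·(-12) − 2·(-9)) + (2·(-12) − 18·(-12)) + (18·0 − 8·(-12)) + (8·(-9) − 6·0)| = 162, so the area is 81.
Along each edge there are gcd(|Δx|,|Δy|)+1 lattice points, so counting each shared vertex once the boundary has gcd(4,3) + gcd(16,0) + gcd(10,12) + gcd(2,9) = 1+16+2+1 = 20.
By Pick's theorem A = I + B/2 − 1, so I = 81 − 20/2 + 1 = 72.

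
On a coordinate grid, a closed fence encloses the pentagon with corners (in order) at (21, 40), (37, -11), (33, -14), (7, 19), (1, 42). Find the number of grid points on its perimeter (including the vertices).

6

Along each edge there are gcd(|Δx|,|Δy|)+1 lattice points, so counting each shared vertex once the boundary has gcd(16,51) + gcd(4,3) + gcd(26,33) + gcd(6,23) + gcd(20,2) = 1+1+1+1+2 = 6.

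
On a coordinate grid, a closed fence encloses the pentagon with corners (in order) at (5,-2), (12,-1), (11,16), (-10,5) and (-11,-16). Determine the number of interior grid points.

Using the shoelace formula, 2A = |(5·(-1) − 12·(-2)) + (12·16 − 11·(-1)) + (11·5 − (-10)·16) + ((-10)·(-16) − (-11)·5) + ((-11)·(-2) − 5·(-16))| = 754, so the area is 377.
Summing gcd(|Δx|,|Δy|) over the edges gives the boundary count: gcd(7,1) + gcd(1,17) + gcd(21,11) + gcd(1,21) + gcd(16,14) = 1+1+1+1+2 = 6.
Pick's theorem gives I = A − B/2 + 1 = 377 − 6/2 + 1 = 375.

375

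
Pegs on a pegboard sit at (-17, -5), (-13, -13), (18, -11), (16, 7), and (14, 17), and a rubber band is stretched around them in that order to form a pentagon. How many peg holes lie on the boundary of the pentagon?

10

The number of boundary lattice points is Σ gcd(|Δx|,|Δy|) = gcd(4,8) + gcd(31,2) + gcd(2,18) + gcd(2,10) + gcd(31,22) = 4+1+2+2+1 = 10.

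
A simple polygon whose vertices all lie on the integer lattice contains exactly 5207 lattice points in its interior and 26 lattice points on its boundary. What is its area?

5219

Pick's theorem states A = I + B/2 − 1, so A = 5207 + 26/2 − 1 = 5219.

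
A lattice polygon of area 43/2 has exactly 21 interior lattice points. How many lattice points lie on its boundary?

Pick's theorem gives A = I + B/2 − 1, so B = 2(A − I + 1) = 2(43/2 − 21 + 1) = 3.

3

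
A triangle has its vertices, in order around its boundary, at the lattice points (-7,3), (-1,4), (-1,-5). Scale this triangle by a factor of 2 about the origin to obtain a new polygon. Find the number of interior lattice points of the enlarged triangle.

The shoelace formula gives twice the area as |((-7)·4 − (-1)·3) + ((-1)·(-5) − (-1)·4) + ((-1)·3 − (-7)·(-5))| = 54, so the area is 27.
Summing gcd(|Δx|,|Δy|) over the edges gives the boundary count: gcd(6,1) + gcd(0,9) + gcd(6,8) = 1+9+2 = 12.
Scaling by 2 multiplies the area by 2² = 4 (so the new area is 108) and multiplies the boundary lattice-point count by 2, giving 24.
By Pick's theorem, the interior count of the dilated polygon is 108 − 24/2 + 1 = 97.

97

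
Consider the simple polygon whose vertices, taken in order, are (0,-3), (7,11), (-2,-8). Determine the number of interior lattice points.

0

By the shoelace formula, twice the signed area is |(0·11 − 7·(-3)) + (7·(-8) − (-2)·11) + ((-2)·(-3) − 0·(-8))| = 7, so the area is 3.5.
The number of boundary lattice points is Σ gcd(|Δx|,|Δy|) = gcd(7,14) + gcd(9,19) + gcd(2,5) = 7+1+1 = 9.
Pick's theorem gives I = A − B/2 + 1 = 3.5 − 9/2 + 1 = 0.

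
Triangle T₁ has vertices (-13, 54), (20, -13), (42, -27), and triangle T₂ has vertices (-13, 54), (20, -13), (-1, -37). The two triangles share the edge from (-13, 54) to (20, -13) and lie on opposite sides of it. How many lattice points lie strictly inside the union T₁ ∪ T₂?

1603

The union is the simple quadrilateral with vertices (-13, 54), (42, -27), (20, -13), (-1, -37) in order.
Using the shoelace formula, 2A = |[(-13)·(-27) − 42·54] + [42·(-13) − 20·(-27)] + [20·(-37) − (-1)·(-13)] + [(-1)·54 − (-13)·(-37)]| = 3211, so the area is 1605.5.
Summing gcd(|Δx|,|Δy|) over the edges gives the boundary count: gcd(55,81) + gcd(22,14) + gcd(21,24) + gcd(12,91) = 1+2+3+1 = 7.
By Pick's theorem I = A − B/2 + 1 = 1605.5 − 7/2 + 1 = 1603.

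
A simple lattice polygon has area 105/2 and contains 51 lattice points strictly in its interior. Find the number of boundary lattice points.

5

Pick's theorem gives A = I + B/2 − 1, so B = 2(A − I + 1) = 2(105/2 − 51 + 1) = 5.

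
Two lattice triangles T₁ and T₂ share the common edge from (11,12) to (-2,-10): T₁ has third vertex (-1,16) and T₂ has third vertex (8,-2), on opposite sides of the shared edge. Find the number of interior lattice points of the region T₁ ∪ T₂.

The union is the simple quadrilateral with vertices (11,12), (-1,16), (-2,-10), (8,-2) in order.
Using the shoelace formula, 2A = |(11·16 − (-1)·12) + ((-1)·(-10) − (-2)·16) + ((-2)·(-2) − 8·(-10)) + (8·12 − 11·(-2))| = 432, so the area is 216.
The number of boundary lattice points is Σ gcd(|Δx|,|Δy|) = gcd(12,4) + gcd(1,26) + gcd(10,8) + gcd(3,14) = 4+1+2+1 = 8.
By Pick's theorem I = A − B/2 + 1 = 216 − 8/2 + 1 = 213.

213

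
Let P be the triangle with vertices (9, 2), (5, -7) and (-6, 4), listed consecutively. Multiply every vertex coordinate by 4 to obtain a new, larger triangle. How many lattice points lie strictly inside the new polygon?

1119

The shoelace formula gives twice the area as |[9·(-7) − 5·2] + [5·4 − (-6)·(-7)] + [(-6)·2 − 9·4]| = 143, so the area is 71.5.
Summing gcd(|Δx|,|Δy|) over the edges gives the boundary count: gcd(4,9) + gcd(11,11) + gcd(15,2) = 1+11+1 = 13.
Scaling by 4 multiplies the area by 4² = 16 (so the new area is 1144) and multiplies the boundary lattice-point count by 4, giving 52.
By Pick's theorem, the interior count of the dilated polygon is 1144 − 52/2 + 1 = 1119.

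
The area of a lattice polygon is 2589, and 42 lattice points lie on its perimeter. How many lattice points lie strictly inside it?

Pick's theorem A = I + B/2 − 1 rearranges to I = A − B/2 + 1 = 2589 − 42/2 + 1 = 2569.

2569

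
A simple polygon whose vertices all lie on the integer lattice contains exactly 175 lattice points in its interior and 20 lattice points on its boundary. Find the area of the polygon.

184

By Pick's theorem, A = I + B/2 − 1 = 175 + 20/2 − 1 = 184.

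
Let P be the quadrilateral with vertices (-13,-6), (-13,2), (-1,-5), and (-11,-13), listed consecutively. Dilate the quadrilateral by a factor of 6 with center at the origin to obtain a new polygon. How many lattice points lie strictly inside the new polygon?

Using the shoelace formula, 2A = |((-13)·2 − (-13)·(-6)) + ((-13)·(-5) − (-1)·2) + ((-1)·(-13) − (-11)·(-5)) + ((-11)·(-6) − (-13)·(-13))| = 182, so the area is 91.
Summing gcd(|Δx|,|Δy|) over the edges gives the boundary count: gcd(0,8) + gcd(12,7) + gcd(10,8) + gcd(2,7) = 8+1+2+1 = 12.
Scaling by 6 multiplies the area by 6² = 36 (so the new area is 3276) and multiplies the boundary lattice-point count by 6, giving 72.
By Pick's theorem, the interior count of the dilated polygon is 3276 − 72/2 + 1 = 3241.

3241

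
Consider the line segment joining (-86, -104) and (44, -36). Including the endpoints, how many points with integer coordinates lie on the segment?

3

The number of lattice points on a segment between lattice points is gcd(|Δx|,|Δy|) + 1 = gcd(130,68) + 1 = 2 + 1 = 3.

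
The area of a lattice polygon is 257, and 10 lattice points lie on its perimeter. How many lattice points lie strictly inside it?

253

From Pick's theorem, I = A − B/2 + 1 = 257 − 10/2 + 1 = 253.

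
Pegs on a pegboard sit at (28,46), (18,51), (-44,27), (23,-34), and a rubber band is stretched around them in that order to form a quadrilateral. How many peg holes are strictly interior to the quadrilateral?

By the shoelace formula, twice the signed area is |(28·51 − 18·46) + (18·27 − (-44)·51) + ((-44)·(-34) − 23·27) + (23·46 − 28·(-34))| = 6215, so the area is 6215/2.
Along each edge there are gcd(|Δx|,|Δy|)+1 lattice points, so counting each shared vertex once the boundary has gcd(10,5) + gcd(62,24) + gcd(67,61) + gcd(5,80) = 5+2+1+5 = 13.
Pick's theorem gives I = A − B/2 + 1 = 6215/2 − 13/2 + 1 = 3102.

3102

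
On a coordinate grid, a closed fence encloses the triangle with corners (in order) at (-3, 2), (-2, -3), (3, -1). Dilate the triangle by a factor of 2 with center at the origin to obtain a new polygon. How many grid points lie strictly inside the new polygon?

50

Using the shoelace formula, 2A = |[(-3)·(-3) − (-2)·2] + [(-2)·(-1) − 3·(-3)] + [3·2 − (-3)·(-1)]| = 27, so the area is 13.5.
Along each edge there are gcd(|Δx|,|Δy|)+1 lattice points, so counting each shared vertex once the boundary has gcd(1,5) + gcd(5,2) + gcd(6,3) = 1+1+3 = 5.
Scaling by 2 multiplies the area by 2² = 4 (so the new area is 54) and multiplies the boundary lattice-point count by 2, giving 10.
By Pick's theorem, the interior count of the dilated polygon is 54 − 10/2 + 1 = 50.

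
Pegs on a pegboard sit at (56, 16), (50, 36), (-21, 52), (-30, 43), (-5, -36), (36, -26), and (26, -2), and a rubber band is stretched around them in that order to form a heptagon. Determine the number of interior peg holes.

4531

The shoelace formula gives twice the area as |[56·36 − 50·16] + [50·52 − (-21)·36] + [(-21)·43 − (-30)·52] + [(-30)·(-36) − (-5)·43] + [(-5)·(-26) − 36·(-36)] + [36·(-2) − 26·(-26)] + [26·16 − 56·(-2)]| = 9082, so the area is 4541.
Along each edge there are gcd(|Δx|,|Δy|)+1 lattice points, so counting each shared vertex once the boundary has gcd(6,20) + gcd(71,16) + gcd(9,9) + gcd(25,79) + gcd(41,10) + gcd(10,24) + gcd(30,18) = 2+1+9+1+1+2+6 = 22.
Pick's theorem gives I = A − B/2 + 1 = 4541 − 22/2 + 1 = 4531.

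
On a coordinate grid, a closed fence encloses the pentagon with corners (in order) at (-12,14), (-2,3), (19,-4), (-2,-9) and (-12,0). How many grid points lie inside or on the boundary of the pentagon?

The shoelace formula gives twice the area as |[(-12)·3 − (-2)·14] + [(-2)·(-4) − 19·3] + [19·(-9) − (-2)·(-4)] + [(-2)·0 − (-12)·(-9)] + [(-12)·14 − (-12)·0]| = 512, so the area is 256.
Summing gcd(|Δx|,|Δy|) over the edges gives the boundary count: gcd(10,11) + gcd(21,7) + gcd(21,5) + gcd(10,9) + gcd(0,14) = 1+7+1+1+14 = 24.
Pick's theorem gives I = A − B/2 + 1 = 256 − 24/2 + 1 = 245, so the closed region contains I + B = 245 + 24 = 269 lattice points.

269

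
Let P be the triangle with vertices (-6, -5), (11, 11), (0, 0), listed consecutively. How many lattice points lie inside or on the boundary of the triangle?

13

By the shoelace formula, twice the signed area is |((-6)·11 − 11·(-5)) + (11·0 − 0·11) + (0·(-5) − (-6)·0)| = 11, so the area is 5.5.
Along each edge there are gcd(|Δx|,|Δy|)+1 lattice points, so counting each shared vertex once the boundary has gcd(17,16) + gcd(11,11) + gcd(6,5) = 1+11+1 = 13.
Pick's theorem gives I = A − B/2 + 1 = 5.5 − 13/2 + 1 = 0, so the closed region contains I + B = 0 + 13 = 13 lattice points.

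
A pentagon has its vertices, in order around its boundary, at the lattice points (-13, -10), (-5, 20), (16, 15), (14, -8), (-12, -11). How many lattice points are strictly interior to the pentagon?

The shoelace formula gives twice the area as |[(-13)·20 − (-5)·(-10)] + [(-5)·15 − 16·20] + [16·(-8) − 14·15] + [14·(-11) − (-12)·(-8)] + [(-12)·(-10) − (-13)·(-11)]| = 1316, so the area is 658.
The number of boundary lattice points is Σ gcd(|Δx|,|Δy|) = gcd(8,30) + gcd(21,5) + gcd(2,23) + gcd(26,3) + gcd(1,1) = 2+1+1+1+1 = 6.
By Pick's theorem A = I + B/2 − 1, so I = 658 − 6/2 + 1 = 656.

656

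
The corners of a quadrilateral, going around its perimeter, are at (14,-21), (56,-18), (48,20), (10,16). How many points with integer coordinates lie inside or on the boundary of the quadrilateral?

1526

The shoelace formula gives twice the area as |[14·(-18) − 56·(-21)] + [56·20 − 48·(-18)] + [48·16 − 10·20] + [10·(-21) − 14·16]| = 3042, so the area is 1521.
Along each edge there are gcd(|Δx|,|Δy|)+1 lattice points, so counting each shared vertex once the boundary has gcd(42,3) + gcd(8,38) + gcd(38,4) + gcd(4,37) = 3+2+2+1 = 8.
Pick's theorem gives I = A − B/2 + 1 = 1521 − 8/2 + 1 = 1518, so the closed region contains I + B = 1518 + 8 = 1526 lattice points.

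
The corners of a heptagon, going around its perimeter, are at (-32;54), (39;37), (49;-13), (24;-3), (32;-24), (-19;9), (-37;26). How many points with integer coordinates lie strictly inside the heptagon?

The shoelace formula gives twice the area as |[(-32)·37 − 39·54] + [39·(-13) − 49·37] + [49·(-3) − 24·(-13)] + [24·(-24) − 32·(-3)] + [32·9 − (-19)·(-24)] + [(-19)·26 − (-37)·9] + [(-37)·54 − (-32)·26]| = 7420, so the area is 3710.
Summing gcd(|Δx|,|Δy|) over the edges gives the boundary count: gcd(71,17) + gcd(10,50) + gcd(25,10) + gcd(8,21) + gcd(51,33) + gcd(18,17) + gcd(5,28) = 1+10+5+1+3+1+1 = 22.
By Pick's theorem A = I + B/2 − 1, so I = 3710 − 22/2 + 1 = 3700.

3700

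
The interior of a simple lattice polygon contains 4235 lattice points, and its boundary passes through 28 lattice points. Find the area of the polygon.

Pick's theorem states A = I + B/2 − 1, so A = 4235 + 28/2 − 1 = 4248.

4248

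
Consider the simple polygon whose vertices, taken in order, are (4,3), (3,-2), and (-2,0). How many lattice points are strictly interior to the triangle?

12

The shoelace formula gives twice the area as |(4·(-2) − 3·3) + (3·0 − (-2)·(-2)) + ((-2)·3 − 4·0)| = 27, so the area is 27/2.
The number of boundary lattice points is Σ gcd(|Δx|,|Δy|) = gcd(1,5) + gcd(5,2) + gcd(6,3) = 1+1+3 = 5.
By Pick's theorem A = I + B/2 − 1, so I = 27/2 − 5/2 + 1 = 12.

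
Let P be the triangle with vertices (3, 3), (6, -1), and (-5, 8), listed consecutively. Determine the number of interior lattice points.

8

By the shoelace formula, twice the signed area is |(3·(-1) − 6·3) + (6·8 − (-5)·(-1)) + ((-5)·3 − 3·8)| = 17, so the area is 8.5.
The number of boundary lattice points is Σ gcd(|Δx|,|Δy|) = gcd(3,4) + gcd(11,9) + gcd(8,5) = 1+1+1 = 3.
Pick's theorem gives I = A − B/2 + 1 = 8.5 − 3/2 + 1 = 8.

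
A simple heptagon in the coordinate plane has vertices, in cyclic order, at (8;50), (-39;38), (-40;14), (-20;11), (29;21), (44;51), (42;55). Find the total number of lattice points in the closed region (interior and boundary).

Using the shoelace formula, 2A = |[8·38 − (-39)·50] + [(-39)·14 − (-40)·38] + [(-40)·11 − (-20)·14] + [(-20)·21 − 29·11] + [29·51 − 44·21] + [44·55 − 42·51] + [42·50 − 8·55]| = 4822, so the area is 2411.
The number of boundary lattice points is Σ gcd(|Δx|,|Δy|) = gcd(47,12) + gcd(1,24) + gcd(20,3) + gcd(49,10) + gcd(15,30) + gcd(2,4) + gcd(34,5) = 1+1+1+1+15+2+1 = 22.
Pick's theorem gives I = A − B/2 + 1 = 2411 − 22/2 + 1 = 2401, so the closed region contains I + B = 2401 + 22 = 2423 lattice points.

2423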